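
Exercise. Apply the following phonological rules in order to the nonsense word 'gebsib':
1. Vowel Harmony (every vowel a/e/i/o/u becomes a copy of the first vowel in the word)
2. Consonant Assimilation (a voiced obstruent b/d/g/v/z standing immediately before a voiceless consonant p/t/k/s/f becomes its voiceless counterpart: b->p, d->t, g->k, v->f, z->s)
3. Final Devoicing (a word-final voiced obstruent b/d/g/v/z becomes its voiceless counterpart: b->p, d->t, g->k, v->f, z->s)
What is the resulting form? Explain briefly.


Starting form: 'gebsib'
Rule 1: Vowel Harmony: all vowels become 'e' (matching first vowel). 'gebsib' -> 'gebseb'
Rule 2: Consonant Assimilation: voiced obstruent before voiceless consonant becomes voiceless ('bs' -> 'ps'). 'gebseb' -> 'gepseb'
Rule 3: Final Devoicing: word-final voiced obstruent 'b' becomes voiceless 'p'. 'gepseb' -> 'gepsep'
Final form: 'gepsep'

gepsep


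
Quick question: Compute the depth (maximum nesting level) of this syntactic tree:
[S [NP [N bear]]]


Count bracket nesting levels:
'[' at pos 0: depth = 1
'[' at pos 3: depth = 2
'[' at pos 7: depth = 3
Maximum depth reached: 3

3


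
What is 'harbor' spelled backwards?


Reverse 'harbor' character by character: 'robrah'.

robrah


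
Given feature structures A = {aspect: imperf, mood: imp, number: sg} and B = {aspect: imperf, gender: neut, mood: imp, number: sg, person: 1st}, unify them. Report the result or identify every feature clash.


Compare features:
aspect: A=imperf vs B=imperf -> unified: imperf
gender: A=_ vs B=neut -> unified: neut
mood: A=imp vs B=imp -> unified: imp
number: A=sg vs B=sg -> unified: sg
person: A=_ vs B=1st -> unified: 1st
No clashes found.

Unified: {aspect: imperf, gender: neut, mood: imp, number: sg, person: 1st}


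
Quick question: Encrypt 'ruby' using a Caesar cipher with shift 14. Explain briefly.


Shift each letter by 14: r -> f, u -> i, b -> p, y -> m. Result: 'fipm'.

fipm


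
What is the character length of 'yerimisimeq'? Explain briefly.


Spell out 'yerimisimeq' and number each letter: y(1), e(2), r(3), i(4), m(5), i(6), s(7), i(8), m(9), e(10), q(11). Total: 11 letters.

11


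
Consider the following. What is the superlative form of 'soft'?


Apply superlative formation (add -est): 'soft' -> 'softest'.

softest


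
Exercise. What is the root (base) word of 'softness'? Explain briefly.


Remove suffix '-ness' from 'softness' to get root 'soft'.

soft


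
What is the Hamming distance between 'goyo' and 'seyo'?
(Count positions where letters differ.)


Alignment:
Position 1: 'g' vs 's' = DIFFER
Position 2: 'o' vs 'e' = DIFFER
Position 3: 'y' vs 'y' = match
Position 4: 'o' vs 'o' = match
Total differences: 2

2


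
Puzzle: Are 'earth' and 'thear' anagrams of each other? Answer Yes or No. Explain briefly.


Sorted letters of 'earth': 'aehrt'
Sorted letters of 'thear': 'aehrt'
They match.

Yes


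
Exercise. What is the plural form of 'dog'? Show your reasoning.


Apply rule: Add -s. 'dog' becomes 'dogs'.

dogs


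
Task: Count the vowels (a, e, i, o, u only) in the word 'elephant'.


Vowels in 'elephant': e, e, a = 3 vowels.

3


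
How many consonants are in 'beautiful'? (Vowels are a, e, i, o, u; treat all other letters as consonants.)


Consonants in 'beautiful': b, t, f, l = 4 consonants.

4


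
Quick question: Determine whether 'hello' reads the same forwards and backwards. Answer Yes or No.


Forward: 'hello'
Reversed: 'olleh'
They differ.

No


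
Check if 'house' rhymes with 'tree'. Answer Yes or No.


Rime (stressed vowel + following sounds) of 'house': -ouse = /aʊs/
Rime of 'tree': -ee = /iː/
/aʊs/ and /iː/ are different ending sounds, so the words do not rhyme.

No


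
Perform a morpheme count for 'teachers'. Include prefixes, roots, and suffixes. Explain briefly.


Decomposition: teach (root) + -er (suffix) + -s (plural) = 3 morpheme(s)

3 morphemes


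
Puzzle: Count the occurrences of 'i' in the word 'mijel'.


Letter 'i' in 'mijel': found at position(s) 2 = 1 occurrence(s).

1


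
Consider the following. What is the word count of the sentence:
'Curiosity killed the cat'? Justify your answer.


Split into words: Curiosity | killed | the | cat = 4 words.

4


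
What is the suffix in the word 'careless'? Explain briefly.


The word 'careless' = 'care' (root) + '-less' (suffix). The suffix is '-less'.

less


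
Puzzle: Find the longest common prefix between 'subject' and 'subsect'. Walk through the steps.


Compare from the start: 3 characters match: 'sub'. Mismatch at position 4: 'j' vs 's'.

sub


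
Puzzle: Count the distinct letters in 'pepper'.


Unique letters in 'pepper': {e, p, r} = 3 distinct letters.

3


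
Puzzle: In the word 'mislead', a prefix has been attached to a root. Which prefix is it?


The word 'mislead' = 'mis' (prefix) + 'lead' (root). The prefix is 'mis'.

mis


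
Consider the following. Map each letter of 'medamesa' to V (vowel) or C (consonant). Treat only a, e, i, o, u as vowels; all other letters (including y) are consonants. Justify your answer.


Letter mapping: m = C, e = V, d = C, a = V, m = C, e = V, s = C, a = V.

CVCVCVCV


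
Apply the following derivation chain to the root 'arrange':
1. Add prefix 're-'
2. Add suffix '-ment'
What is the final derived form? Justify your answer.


Step 1: Add prefix 're-' to 'arrange' = 'rearrange'
Step 2: Add suffix '-ment' to 'rearrange' = 'rearrangement'

rearrangement


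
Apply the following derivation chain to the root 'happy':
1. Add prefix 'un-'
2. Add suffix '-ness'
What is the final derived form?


Step 1: Add prefix 'un-' to 'happy' = 'unhappy'
Step 2: Add suffix '-ness' to 'unhappy' = 'unhappiness'

unhappiness


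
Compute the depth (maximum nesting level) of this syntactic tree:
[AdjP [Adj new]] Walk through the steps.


Count bracket nesting levels:
'[' at pos 0: depth = 1
'[' at pos 6: depth = 2
Maximum depth reached: 2

2


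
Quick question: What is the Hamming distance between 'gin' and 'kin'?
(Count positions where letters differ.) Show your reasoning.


Alignment:
Position 1: 'g' vs 'k' = DIFFER
Position 2: 'i' vs 'i' = match
Position 3: 'n' vs 'n' = match
Total differences: 1

1


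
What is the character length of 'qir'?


Spell out 'qir' and number each letter: q(1), i(2), r(3). Total: 3 letters.

3


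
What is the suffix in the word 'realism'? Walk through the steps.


The word 'realism' = 'real' (root) + '-ism' (suffix). The suffix is '-ism'.

ism


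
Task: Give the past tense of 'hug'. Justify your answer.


Apply rule: Double final consonant and add -ed. 'hug' becomes 'hugged'.

hugged


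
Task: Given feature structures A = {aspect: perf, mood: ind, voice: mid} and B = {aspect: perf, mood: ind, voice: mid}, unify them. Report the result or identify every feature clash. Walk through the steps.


Compare features:
aspect: A=perf vs B=perf -> unified: perf
mood: A=ind vs B=ind -> unified: ind
voice: A=mid vs B=mid -> unified: mid
No clashes found.

Unified: {aspect: perf, mood: ind, voice: mid}


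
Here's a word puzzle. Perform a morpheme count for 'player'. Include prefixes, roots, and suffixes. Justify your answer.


Decomposition: play (root) + -er (suffix) = 2 morpheme(s)

2 morphemes


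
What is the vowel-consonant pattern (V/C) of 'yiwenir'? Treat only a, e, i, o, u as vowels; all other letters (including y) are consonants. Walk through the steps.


Letter mapping: y = C, i = V, w = C, e = V, n = C, i = V, r = C.

CVCVCVC


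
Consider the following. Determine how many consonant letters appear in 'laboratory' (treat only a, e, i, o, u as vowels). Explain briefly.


Consonants in 'laboratory': l, b, r, t, r, y = 6 consonants.

6


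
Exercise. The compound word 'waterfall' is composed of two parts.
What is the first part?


Split 'waterfall' into 'water' + 'fall'. The first part is 'water'.

water


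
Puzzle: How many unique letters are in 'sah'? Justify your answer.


Unique letters in 'sah': {a, h, s} = 3 distinct letters.

3


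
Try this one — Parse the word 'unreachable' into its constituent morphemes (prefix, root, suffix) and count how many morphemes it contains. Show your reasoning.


Step 1: Identify prefix: 'un' (meaning: not/reverse)
Step 2: Identify root: 'reach'
Step 3: Identify suffix(es): 'able'
Decomposition: un- (prefix: not/reverse) + reach (root) + -able (suffix: capable of)
Total morphemes: 3

3 morphemes (un- (prefix: not/reverse) + reach (root) + -able (suffix: capable of))


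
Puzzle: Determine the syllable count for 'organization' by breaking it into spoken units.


Break 'organization' into syllables: or-gan-i-za-tion -> or | gan | i | za | tion = 5 syllables

5 syllables


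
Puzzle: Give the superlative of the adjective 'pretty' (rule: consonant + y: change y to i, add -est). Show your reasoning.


Apply superlative formation (consonant + y: change y to i, add -est): 'pretty' -> 'prettiest'.

prettiest


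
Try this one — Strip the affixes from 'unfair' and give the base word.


Remove prefix 'un' from 'unfair' to get root 'fair'.

fair


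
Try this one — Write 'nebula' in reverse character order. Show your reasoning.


Reverse 'nebula' character by character: 'aluben'.

aluben


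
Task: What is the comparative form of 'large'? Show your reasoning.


Apply comparative formation (ends in e: add -r): 'large' -> 'larger'.

larger


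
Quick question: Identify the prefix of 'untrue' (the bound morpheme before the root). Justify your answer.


The word 'untrue' = 'un' (prefix) + 'true' (root). The prefix is 'un'.

un


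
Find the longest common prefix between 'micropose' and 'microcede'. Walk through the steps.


Compare from the start: 5 characters match: 'micro'. Mismatch at position 6: 'p' vs 'c'.

micro


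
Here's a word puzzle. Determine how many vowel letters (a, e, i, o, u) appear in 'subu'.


Vowels in 'subu': u, u = 2 vowels.

2


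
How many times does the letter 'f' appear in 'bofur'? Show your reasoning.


Letter 'f' in 'bofur': found at position(s) 3 = 1 occurrence(s).

1


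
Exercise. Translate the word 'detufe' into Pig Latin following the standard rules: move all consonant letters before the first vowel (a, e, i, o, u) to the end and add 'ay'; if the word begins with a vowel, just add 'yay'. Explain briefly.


'detufe': move consonant cluster 'd' to end and add 'ay': 'etufeday'.

etufeday


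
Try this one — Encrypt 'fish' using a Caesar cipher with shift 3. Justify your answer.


Shift each letter by 3: f -> i, i -> l, s -> v, h -> k. Result: 'ilvk'.

ilvk


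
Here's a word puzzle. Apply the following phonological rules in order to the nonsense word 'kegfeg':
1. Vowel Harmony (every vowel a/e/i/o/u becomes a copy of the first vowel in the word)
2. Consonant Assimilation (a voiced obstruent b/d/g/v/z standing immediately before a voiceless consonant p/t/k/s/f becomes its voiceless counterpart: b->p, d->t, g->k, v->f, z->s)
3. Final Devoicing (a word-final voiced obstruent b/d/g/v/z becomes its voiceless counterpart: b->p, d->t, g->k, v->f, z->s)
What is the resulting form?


Starting form: 'kegfeg'
Rule 1: Vowel Harmony: all vowels already match. No change.
Rule 2: Consonant Assimilation: voiced obstruent before voiceless consonant becomes voiceless ('gf' -> 'kf'). 'kegfeg' -> 'kekfeg'
Rule 3: Final Devoicing: word-final voiced obstruent 'g' becomes voiceless 'k'. 'kekfeg' -> 'kekfek'
Final form: 'kekfek'

kekfek


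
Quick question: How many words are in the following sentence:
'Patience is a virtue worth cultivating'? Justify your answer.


Split into words: Patience | is | a | virtue | worth | cultivating = 6 words.

6


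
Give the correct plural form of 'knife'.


Apply rule: Change -fe to -ves. 'knife' becomes 'knives'.

knives


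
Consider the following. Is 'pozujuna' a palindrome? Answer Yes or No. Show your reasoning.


Forward: 'pozujuna'
Reversed: 'anujuzop'
They differ.

No


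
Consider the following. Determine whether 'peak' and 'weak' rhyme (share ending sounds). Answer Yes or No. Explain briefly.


Rime (stressed vowel + following sounds) of 'peak': -eak = /iːk/
Rime of 'weak': -eak = /iːk/
/iːk/ and /iːk/ are the same ending sound, so the words rhyme.

Yes


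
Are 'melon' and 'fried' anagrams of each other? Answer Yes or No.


Sorted letters of 'melon': 'elmno'
Sorted letters of 'fried': 'defir'
They do not match.

No


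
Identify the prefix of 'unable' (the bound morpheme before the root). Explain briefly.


The word 'unable' = 'un' (prefix) + 'able' (root). The prefix is 'un'.

un


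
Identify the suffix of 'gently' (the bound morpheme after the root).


The word 'gently' = 'gentle' (root) + '-ly' (suffix). The suffix is '-ly'.

ly


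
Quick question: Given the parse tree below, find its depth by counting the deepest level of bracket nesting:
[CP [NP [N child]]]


Count bracket nesting levels:
'[' at pos 0: depth = 1
'[' at pos 4: depth = 2
'[' at pos 8: depth = 3
Maximum depth reached: 3

3


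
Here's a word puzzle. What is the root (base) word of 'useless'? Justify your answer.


Remove suffix '-less' from 'useless' to get root 'use'.

use


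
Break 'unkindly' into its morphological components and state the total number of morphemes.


Step 1: Identify prefix: 'un' (meaning: not/reverse)
Step 2: Identify root: 'kind'
Step 3: Identify suffix(es): 'ly'
Decomposition: un- (prefix: not/reverse) + kind (root) + -ly (suffix: in manner of)
Total morphemes: 3

3 morphemes (un- (prefix: not/reverse) + kind (root) + -ly (suffix: in manner of))


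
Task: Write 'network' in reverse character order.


Reverse 'network' character by character: 'krowten'.

krowten


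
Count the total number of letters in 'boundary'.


Spell out 'boundary' and number each letter: b(1), o(2), u(3), n(4), d(5), a(6), r(7), y(8). Total: 8 letters.

8


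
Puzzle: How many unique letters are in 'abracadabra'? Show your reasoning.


Unique letters in 'abracadabra': {a, b, c, d, r} = 5 distinct letters.

5


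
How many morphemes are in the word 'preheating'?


Decomposition: pre- (prefix) + heat (root) + -ing (suffix) = 3 morpheme(s)

3 morphemes


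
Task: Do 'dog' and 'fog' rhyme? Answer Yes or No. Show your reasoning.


Rime (stressed vowel + following sounds) of 'dog': -og = /ɒg/
Rime of 'fog': -og = /ɒg/
/ɒg/ and /ɒg/ are the same ending sound, so the words rhyme.

Yes


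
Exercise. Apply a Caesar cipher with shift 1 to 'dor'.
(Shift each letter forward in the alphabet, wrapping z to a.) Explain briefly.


Shift each letter by 1: d -> e, o -> p, r -> s. Result: 'eps'.

eps


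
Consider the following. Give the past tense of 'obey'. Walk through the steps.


Apply rule: Add -ed. 'obey' becomes 'obeyed'.

obeyed


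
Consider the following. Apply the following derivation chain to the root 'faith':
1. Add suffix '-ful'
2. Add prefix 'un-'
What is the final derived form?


Step 1: Add suffix '-ful' to 'faith' = 'faithful'
Step 2: Add prefix 'un-' to 'faithful' = 'unfaithful'

unfaithful


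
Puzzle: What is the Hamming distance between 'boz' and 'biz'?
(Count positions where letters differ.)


Alignment:
Position 1: 'b' vs 'b' = match
Position 2: 'o' vs 'i' = DIFFER
Position 3: 'z' vs 'z' = match
Total differences: 1

1


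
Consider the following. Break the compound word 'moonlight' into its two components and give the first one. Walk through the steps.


Split 'moonlight' into 'moon' + 'light'. The first part is 'moon'.

moon


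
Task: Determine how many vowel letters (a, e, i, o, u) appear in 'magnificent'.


Vowels in 'magnificent': a, i, i, e = 4 vowels.

4


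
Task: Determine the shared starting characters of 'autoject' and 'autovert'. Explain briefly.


Compare from the start: 4 characters match: 'auto'. Mismatch at position 5: 'j' vs 'v'.

auto


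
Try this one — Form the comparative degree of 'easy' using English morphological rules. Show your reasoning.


Apply comparative formation (consonant + y: change y to i, add -er): 'easy' -> 'easier'.

easier


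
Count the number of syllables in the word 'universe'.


Break 'universe' into syllables: u-ni-verse -> u | ni | verse = 3 syllables

3 syllables


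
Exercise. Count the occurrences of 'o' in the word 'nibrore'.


Letter 'o' in 'nibrore': found at position(s) 5 = 1 occurrence(s).

1


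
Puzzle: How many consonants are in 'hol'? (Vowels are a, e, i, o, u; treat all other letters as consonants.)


Consonants in 'hol': h, l = 2 consonants.

2


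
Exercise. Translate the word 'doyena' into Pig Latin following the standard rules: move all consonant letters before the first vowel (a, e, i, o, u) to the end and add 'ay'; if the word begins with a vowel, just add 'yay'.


'doyena': move consonant cluster 'd' to end and add 'ay': 'oyenaday'.

oyenaday


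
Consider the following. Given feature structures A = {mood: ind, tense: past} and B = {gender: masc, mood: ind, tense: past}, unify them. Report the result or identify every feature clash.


Compare features:
gender: A=_ vs B=masc -> unified: masc
mood: A=ind vs B=ind -> unified: ind
tense: A=past vs B=past -> unified: past
No clashes found.

Unified: {gender: masc, mood: ind, tense: past}


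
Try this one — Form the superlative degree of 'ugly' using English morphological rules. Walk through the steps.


Apply superlative formation (consonant + y: change y to i, add -est): 'ugly' -> 'ugliest'.

ugliest


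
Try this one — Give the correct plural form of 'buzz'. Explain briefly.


Apply rule: Add -es (sibilant/fricative ending). 'buzz' becomes 'buzzes'.

buzzes


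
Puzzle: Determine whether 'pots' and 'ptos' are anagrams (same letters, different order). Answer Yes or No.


Sorted letters of 'pots': 'opst'
Sorted letters of 'ptos': 'opst'
They match.

Yes


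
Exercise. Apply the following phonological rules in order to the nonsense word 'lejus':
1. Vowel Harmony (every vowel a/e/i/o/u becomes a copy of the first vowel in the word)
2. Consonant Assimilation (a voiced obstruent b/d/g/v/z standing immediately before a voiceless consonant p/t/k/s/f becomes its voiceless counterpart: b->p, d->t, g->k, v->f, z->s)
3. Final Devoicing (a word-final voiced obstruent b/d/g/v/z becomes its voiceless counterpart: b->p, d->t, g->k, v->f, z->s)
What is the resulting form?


Starting form: 'lejus'
Rule 1: Vowel Harmony: all vowels become 'e' (matching first vowel). 'lejus' -> 'lejes'
Rule 2: Consonant Assimilation: no voiced obstruent (b/d/g/v/z) stands immediately before a voiceless consonant (p/t/k/s/f). No change.
Rule 3: Final Devoicing: final consonant 's' is not one of the voiced obstruents b/d/g/v/z. No change.
Final form: 'lejes'

lejes


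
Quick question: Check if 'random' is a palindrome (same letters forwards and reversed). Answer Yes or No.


Forward: 'random'
Reversed: 'modnar'
They differ.

No


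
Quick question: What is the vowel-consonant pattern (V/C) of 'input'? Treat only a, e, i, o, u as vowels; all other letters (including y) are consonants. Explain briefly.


Letter mapping: i = V, n = C, p = C, u = V, t = C.

VCCVC


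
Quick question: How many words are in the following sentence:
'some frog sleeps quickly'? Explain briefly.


Split into words: some | frog | sleeps | quickly = 4 words.

4


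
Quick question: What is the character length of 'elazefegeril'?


Spell out 'elazefegeril' and number each letter: e(1), l(2), a(3), z(4), e(5), f(6), e(7), g(8), e(9), r(10), i(11), l(12). Total: 12 letters.

12


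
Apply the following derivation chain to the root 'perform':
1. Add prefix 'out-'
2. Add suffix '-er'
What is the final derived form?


Step 1: Add prefix 'out-' to 'perform' = 'outperform'
Step 2: Add suffix '-er' to 'outperform' = 'outperformer'

outperformer


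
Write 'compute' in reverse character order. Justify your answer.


Reverse 'compute' character by character: 'etupmoc'.

etupmoc


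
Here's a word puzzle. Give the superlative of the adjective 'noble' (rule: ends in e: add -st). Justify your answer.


Apply superlative formation (ends in e: add -st): 'noble' -> 'noblest'.

noblest


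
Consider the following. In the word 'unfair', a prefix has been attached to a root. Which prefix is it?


The word 'unfair' = 'un' (prefix) + 'fair' (root). The prefix is 'un'.

un


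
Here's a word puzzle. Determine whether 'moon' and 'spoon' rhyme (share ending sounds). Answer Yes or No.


Rime (stressed vowel + following sounds) of 'moon': -oon = /uːn/
Rime of 'spoon': -oon = /uːn/
/uːn/ and /uːn/ are the same ending sound, so the words rhyme.

Yes


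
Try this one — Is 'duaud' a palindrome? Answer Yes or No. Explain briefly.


Forward: 'duaud'
Reversed: 'duaud'
They are identical.

Yes


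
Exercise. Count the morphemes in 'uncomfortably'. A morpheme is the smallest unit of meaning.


Decomposition: un- (prefix) + comfort (root) + -able (suffix) + -ly (suffix) = 4 morpheme(s)

4 morphemes


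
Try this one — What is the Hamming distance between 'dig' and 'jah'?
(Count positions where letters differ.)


Alignment:
Position 1: 'd' vs 'j' = DIFFER
Position 2: 'i' vs 'a' = DIFFER
Position 3: 'g' vs 'h' = DIFFER
Total differences: 3

3


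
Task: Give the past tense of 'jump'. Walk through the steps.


Apply rule: Add -ed. 'jump' becomes 'jumped'.

jumped


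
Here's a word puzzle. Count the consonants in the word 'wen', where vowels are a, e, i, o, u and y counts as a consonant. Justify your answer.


Consonants in 'wen': w, n = 2 consonants.

2


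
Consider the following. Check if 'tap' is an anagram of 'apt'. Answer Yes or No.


Sorted letters of 'tap': 'apt'
Sorted letters of 'apt': 'apt'
They match.

Yes


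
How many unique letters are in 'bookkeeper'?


Unique letters in 'bookkeeper': {b, e, k, o, p, r} = 6 distinct letters.

6


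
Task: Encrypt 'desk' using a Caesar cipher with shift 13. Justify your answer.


Shift each letter by 13: d -> q, e -> r, s -> f, k -> x. Result: 'qrfx'.

qrfx


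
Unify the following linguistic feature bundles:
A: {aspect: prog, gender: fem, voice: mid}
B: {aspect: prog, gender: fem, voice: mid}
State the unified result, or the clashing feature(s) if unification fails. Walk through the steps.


Compare features:
aspect: A=prog vs B=prog -> unified: prog
gender: A=fem vs B=fem -> unified: fem
voice: A=mid vs B=mid -> unified: mid
No clashes found.

Unified: {aspect: prog, gender: fem, voice: mid}


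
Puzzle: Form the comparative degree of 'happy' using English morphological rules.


Apply comparative formation (consonant + y: change y to i, add -er): 'happy' -> 'happier'.

happier


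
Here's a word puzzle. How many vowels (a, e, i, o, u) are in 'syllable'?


Vowels in 'syllable': a, e = 2 vowels.

2


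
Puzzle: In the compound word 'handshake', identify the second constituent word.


Split 'handshake' into 'hand' + 'shake'. The second part is 'shake'.

shake


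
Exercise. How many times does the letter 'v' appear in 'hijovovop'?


Letter 'v' in 'hijovovop': found at position(s) 5, 7 = 2 occurrence(s).

2


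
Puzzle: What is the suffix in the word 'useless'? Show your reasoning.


The word 'useless' = 'use' (root) + '-less' (suffix). The suffix is '-less'.

less


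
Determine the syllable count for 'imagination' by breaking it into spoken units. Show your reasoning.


Break 'imagination' into syllables: i-mag-i-na-tion -> i | mag | i | na | tion = 5 syllables

5 syllables


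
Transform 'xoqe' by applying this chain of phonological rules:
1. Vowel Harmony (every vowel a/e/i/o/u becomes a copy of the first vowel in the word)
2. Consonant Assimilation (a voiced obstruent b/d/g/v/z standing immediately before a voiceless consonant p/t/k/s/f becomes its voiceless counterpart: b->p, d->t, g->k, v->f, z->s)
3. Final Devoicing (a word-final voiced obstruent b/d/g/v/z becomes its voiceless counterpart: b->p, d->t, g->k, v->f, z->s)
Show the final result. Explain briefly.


Starting form: 'xoqe'
Rule 1: Vowel Harmony: all vowels become 'o' (matching first vowel). 'xoqe' -> 'xoqo'
Rule 2: Consonant Assimilation: no voiced obstruent (b/d/g/v/z) stands immediately before a voiceless consonant (p/t/k/s/f). No change.
Rule 3: Final Devoicing: the word ends in the vowel 'o', not a consonant. No change.
Final form: 'xoqo'

xoqo


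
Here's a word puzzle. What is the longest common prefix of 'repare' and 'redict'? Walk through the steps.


Compare from the start: 2 characters match: 're'. Mismatch at position 3: 'p' vs 'd'.

re


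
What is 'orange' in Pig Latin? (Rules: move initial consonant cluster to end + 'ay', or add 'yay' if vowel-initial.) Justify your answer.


'orange' starts with a vowel, so add 'yay': 'orangeyay'.

orangeyay


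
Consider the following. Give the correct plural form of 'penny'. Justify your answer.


Apply rule: Change -y to -ies (consonant + y). 'penny' becomes 'pennies'.

pennies


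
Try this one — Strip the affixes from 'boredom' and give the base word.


Remove suffix '-dom' from 'boredom' to get root 'bore'.

bore


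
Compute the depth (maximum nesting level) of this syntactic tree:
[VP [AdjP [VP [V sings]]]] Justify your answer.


Count bracket nesting levels:
'[' at pos 0: depth = 1
'[' at pos 4: depth = 2
'[' at pos 10: depth = 3
'[' at pos 14: depth = 4
Maximum depth reached: 4

4


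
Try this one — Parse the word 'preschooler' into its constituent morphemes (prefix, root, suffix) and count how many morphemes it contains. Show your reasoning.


Step 1: Identify prefix: 'pre' (meaning: before)
Step 2: Identify root: 'school'
Step 3: Identify suffix(es): 'er'
Decomposition: pre- (prefix: before) + school (root) + -er (suffix: one who)
Total morphemes: 3

3 morphemes (pre- (prefix: before) + school (root) + -er (suffix: one who))


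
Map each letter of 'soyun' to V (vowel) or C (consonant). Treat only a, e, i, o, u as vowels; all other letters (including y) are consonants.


Letter mapping: s = C, o = V, y = C, u = V, n = C.

CVCVC


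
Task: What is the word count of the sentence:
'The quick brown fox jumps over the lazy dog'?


Split into words: The | quick | brown | fox | jumps | over | the | lazy | dog = 9 words.

9


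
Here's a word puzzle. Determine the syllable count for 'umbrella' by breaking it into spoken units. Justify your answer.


Break 'umbrella' into syllables: um-brel-la -> um | brel | la = 3 syllables

3 syllables


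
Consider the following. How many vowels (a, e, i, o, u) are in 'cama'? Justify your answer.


Vowels in 'cama': a, a = 2 vowels.

2


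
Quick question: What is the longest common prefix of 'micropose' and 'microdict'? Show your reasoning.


Compare from the start: 5 characters match: 'micro'. Mismatch at position 6: 'p' vs 'd'.

micro


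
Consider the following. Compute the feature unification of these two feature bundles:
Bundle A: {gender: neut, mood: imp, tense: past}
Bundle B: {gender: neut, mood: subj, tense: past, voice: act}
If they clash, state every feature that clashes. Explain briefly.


Compare features:
gender: A=neut vs B=neut -> unified: neut
mood: A=imp vs B=subj -> CLASH
tense: A=past vs B=past -> unified: past
voice: A=_ vs B=act -> unified: act
Clash detected on feature 'mood' (imp vs subj); unification fails.

CLASH on 'mood' (imp vs subj)


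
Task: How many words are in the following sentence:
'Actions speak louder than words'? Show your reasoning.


Split into words: Actions | speak | louder | than | words = 5 words.

5


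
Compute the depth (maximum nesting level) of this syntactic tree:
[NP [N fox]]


Count bracket nesting levels:
'[' at pos 0: depth = 1
'[' at pos 4: depth = 2
Maximum depth reached: 2

2


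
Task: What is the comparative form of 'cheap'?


Apply comparative formation (add -er): 'cheap' -> 'cheaper'.

cheaper


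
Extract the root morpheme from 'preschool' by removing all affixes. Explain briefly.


Remove prefix 'pre' from 'preschool' to get root 'school'.

school


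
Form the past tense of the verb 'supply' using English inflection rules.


Apply rule: Change -y to -ied. 'supply' becomes 'supplied'.

supplied


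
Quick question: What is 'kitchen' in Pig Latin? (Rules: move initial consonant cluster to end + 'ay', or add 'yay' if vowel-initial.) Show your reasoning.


'kitchen': move consonant cluster 'k' to end and add 'ay': 'itchenkay'.

itchenkay


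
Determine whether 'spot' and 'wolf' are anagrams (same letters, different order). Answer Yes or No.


Sorted letters of 'spot': 'opst'
Sorted letters of 'wolf': 'flow'
They do not match.

No


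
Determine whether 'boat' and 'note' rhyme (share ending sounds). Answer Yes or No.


Rime (stressed vowel + following sounds) of 'boat': -oat = /oʊt/
Rime of 'note': -ote = /oʊt/
/oʊt/ and /oʊt/ are the same ending sound, so the words rhyme.

Yes


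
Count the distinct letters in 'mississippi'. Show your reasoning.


Unique letters in 'mississippi': {i, m, p, s} = 4 distinct letters.

4


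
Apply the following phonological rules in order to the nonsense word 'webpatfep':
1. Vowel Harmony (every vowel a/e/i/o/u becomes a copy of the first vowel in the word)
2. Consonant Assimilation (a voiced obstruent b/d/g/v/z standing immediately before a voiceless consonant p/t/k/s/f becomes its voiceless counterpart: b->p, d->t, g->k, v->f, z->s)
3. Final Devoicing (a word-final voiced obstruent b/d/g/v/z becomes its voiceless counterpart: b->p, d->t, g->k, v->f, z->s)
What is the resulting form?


Starting form: 'webpatfep'
Rule 1: Vowel Harmony: all vowels become 'e' (matching first vowel). 'webpatfep' -> 'webpetfep'
Rule 2: Consonant Assimilation: voiced obstruent before voiceless consonant becomes voiceless ('bp' -> 'pp'). 'webpetfep' -> 'weppetfep'
Rule 3: Final Devoicing: final consonant 'p' is not one of the voiced obstruents b/d/g/v/z. No change.
Final form: 'weppetfep'

weppetfep


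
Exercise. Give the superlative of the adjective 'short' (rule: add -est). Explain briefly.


Apply superlative formation (add -est): 'short' -> 'shortest'.

shortest


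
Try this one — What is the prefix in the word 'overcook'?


The word 'overcook' = 'over' (prefix) + 'cook' (root). The prefix is 'over'.

over


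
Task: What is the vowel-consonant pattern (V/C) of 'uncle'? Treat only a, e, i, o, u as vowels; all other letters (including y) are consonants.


Letter mapping: u = V, n = C, c = C, l = C, e = V.

VCCCV


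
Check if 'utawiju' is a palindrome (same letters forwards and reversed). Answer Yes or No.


Forward: 'utawiju'
Reversed: 'ujiwatu'
They differ.

No


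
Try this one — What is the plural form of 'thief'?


Apply rule: Change -f to -ves. 'thief' becomes 'thieves'.

thieves


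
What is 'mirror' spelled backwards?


Reverse 'mirror' character by character: 'rorrim'.

rorrim


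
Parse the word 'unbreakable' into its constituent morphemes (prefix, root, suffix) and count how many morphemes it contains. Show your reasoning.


Step 1: Identify prefix: 'un' (meaning: not/reverse)
Step 2: Identify root: 'break'
Step 3: Identify suffix(es): 'able'
Decomposition: un- (prefix: not/reverse) + break (root) + -able (suffix: capable of)
Total morphemes: 3

3 morphemes (un- (prefix: not/reverse) + break (root) + -able (suffix: capable of))


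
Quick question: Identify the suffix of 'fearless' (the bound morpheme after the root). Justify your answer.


The word 'fearless' = 'fear' (root) + '-less' (suffix). The suffix is '-less'.

less


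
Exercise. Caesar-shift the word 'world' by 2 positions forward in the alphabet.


Shift each letter by 2: w -> y, o -> q, r -> t, l -> n, d -> f. Result: 'yqtnf'.

yqtnf


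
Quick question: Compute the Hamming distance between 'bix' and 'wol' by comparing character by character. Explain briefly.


Alignment:
Position 1: 'b' vs 'w' = DIFFER
Position 2: 'i' vs 'o' = DIFFER
Position 3: 'x' vs 'l' = DIFFER
Total differences: 3

3


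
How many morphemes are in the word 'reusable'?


Decomposition: re- (prefix) + use (root) + -able (suffix) = 3 morpheme(s)

3 morphemes


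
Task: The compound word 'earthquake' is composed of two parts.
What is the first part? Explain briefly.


Split 'earthquake' into 'earth' + 'quake'. The first part is 'earth'.

earth


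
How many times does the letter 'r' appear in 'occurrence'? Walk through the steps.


Letter 'r' in 'occurrence': found at position(s) 5, 6 = 2 occurrence(s).

2


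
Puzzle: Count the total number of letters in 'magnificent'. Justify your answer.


Spell out 'magnificent' and number each letter: m(1), a(2), g(3), n(4), i(5), f(6), i(7), c(8), e(9), n(10), t(11). Total: 11 letters.

11


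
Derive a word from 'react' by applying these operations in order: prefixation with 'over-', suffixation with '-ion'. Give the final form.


Step 1: Add prefix 'over-' to 'react' = 'overreact'
Step 2: Add suffix '-ion' to 'overreact' = 'overreaction'

overreaction


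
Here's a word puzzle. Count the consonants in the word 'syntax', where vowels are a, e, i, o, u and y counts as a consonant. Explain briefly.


Consonants in 'syntax': s, y, n, t, x = 5 consonants.

5


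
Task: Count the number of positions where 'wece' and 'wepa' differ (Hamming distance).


Alignment:
Position 1: 'w' vs 'w' = match
Position 2: 'e' vs 'e' = match
Position 3: 'c' vs 'p' = DIFFER
Position 4: 'e' vs 'a' = DIFFER
Total differences: 2

2


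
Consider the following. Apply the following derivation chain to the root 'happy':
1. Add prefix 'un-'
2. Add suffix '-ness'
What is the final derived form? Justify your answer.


Step 1: Add prefix 'un-' to 'happy' = 'unhappy'
Step 2: Add suffix '-ness' to 'unhappy' = 'unhappiness'

unhappiness


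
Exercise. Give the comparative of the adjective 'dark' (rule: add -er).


Apply comparative formation (add -er): 'dark' -> 'darker'.

darker


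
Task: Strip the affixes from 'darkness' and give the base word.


Remove suffix '-ness' from 'darkness' to get root 'dark'.

dark


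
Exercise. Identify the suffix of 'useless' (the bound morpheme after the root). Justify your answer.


The word 'useless' = 'use' (root) + '-less' (suffix). The suffix is '-less'.

less


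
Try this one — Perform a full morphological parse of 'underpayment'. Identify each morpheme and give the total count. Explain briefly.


Step 1: Identify prefix: 'under' (meaning: beneath/insufficient)
Step 2: Identify root: 'pay'
Step 3: Identify suffix(es): 'ment'
Decomposition: under- (prefix: beneath/insufficient) + pay (root) + -ment (suffix: action/result)
Total morphemes: 3

3 morphemes (under- (prefix: beneath/insufficient) + pay (root) + -ment (suffix: action/result))


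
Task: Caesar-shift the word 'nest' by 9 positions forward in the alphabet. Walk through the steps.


Shift each letter by 9: n -> w, e -> n, s -> b, t -> c. Result: 'wnbc'.

wnbc


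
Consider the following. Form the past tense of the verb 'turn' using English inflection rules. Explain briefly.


Apply rule: Add -ed. 'turn' becomes 'turned'.

turned


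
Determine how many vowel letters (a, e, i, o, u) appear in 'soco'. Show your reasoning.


Vowels in 'soco': o, o = 2 vowels.

2


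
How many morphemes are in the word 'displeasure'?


Decomposition: dis- (prefix) + please (root) + -ure (suffix) = 3 morpheme(s)

3 morphemes


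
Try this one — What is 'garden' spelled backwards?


Reverse 'garden' character by character: 'nedrag'.

nedrag


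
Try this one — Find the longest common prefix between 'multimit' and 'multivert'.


Compare from the start: 5 characters match: 'multi'. Mismatch at position 6: 'm' vs 'v'.

multi


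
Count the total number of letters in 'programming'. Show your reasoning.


Spell out 'programming' and number each letter: p(1), r(2), o(3), g(4), r(5), a(6), m(7), m(8), i(9), n(10), g(11). Total: 11 letters.

11


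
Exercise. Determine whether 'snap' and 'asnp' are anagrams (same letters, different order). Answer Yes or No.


Sorted letters of 'snap': 'anps'
Sorted letters of 'asnp': 'anps'
They match.

Yes


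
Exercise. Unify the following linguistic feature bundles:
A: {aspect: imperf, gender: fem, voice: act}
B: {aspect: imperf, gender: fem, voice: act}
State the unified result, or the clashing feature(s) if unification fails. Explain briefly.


Compare features:
aspect: A=imperf vs B=imperf -> unified: imperf
gender: A=fem vs B=fem -> unified: fem
voice: A=act vs B=act -> unified: act
No clashes found.

Unified: {aspect: imperf, gender: fem, voice: act}


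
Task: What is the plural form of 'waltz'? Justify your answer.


Apply rule: Add -es (sibilant/fricative ending). 'waltz' becomes 'waltzes'.

waltzes


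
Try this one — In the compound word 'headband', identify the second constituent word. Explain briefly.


Split 'headband' into 'head' + 'band'. The second part is 'band'.

band


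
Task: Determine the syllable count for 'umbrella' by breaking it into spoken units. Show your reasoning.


Break 'umbrella' into syllables: um-brel-la -> um | brel | la = 3 syllables

3 syllables


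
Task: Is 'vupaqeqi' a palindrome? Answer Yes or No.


Forward: 'vupaqeqi'
Reversed: 'iqeqapuv'
They differ.

No


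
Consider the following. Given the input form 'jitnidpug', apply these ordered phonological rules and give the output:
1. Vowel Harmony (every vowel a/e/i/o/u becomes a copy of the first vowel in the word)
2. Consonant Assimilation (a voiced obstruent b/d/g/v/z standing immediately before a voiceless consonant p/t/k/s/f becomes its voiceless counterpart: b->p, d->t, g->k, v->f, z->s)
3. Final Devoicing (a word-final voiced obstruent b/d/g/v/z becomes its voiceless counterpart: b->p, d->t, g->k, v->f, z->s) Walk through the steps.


Starting form: 'jitnidpug'
Rule 1: Vowel Harmony: all vowels become 'i' (matching first vowel). 'jitnidpug' -> 'jitnidpig'
Rule 2: Consonant Assimilation: voiced obstruent before voiceless consonant becomes voiceless ('dp' -> 'tp'). 'jitnidpig' -> 'jitnitpig'
Rule 3: Final Devoicing: word-final voiced obstruent 'g' becomes voiceless 'k'. 'jitnitpig' -> 'jitnitpik'
Final form: 'jitnitpik'

jitnitpik


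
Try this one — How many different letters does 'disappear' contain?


Unique letters in 'disappear': {a, d, e, i, p, r, s} = 7 distinct letters.

7


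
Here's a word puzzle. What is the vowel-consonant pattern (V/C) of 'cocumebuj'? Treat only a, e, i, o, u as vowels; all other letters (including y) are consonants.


Letter mapping: c = C, o = V, c = C, u = V, m = C, e = V, b = C, u = V, j = C.

CVCVCVCVC


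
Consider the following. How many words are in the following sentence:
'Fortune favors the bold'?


Split into words: Fortune | favors | the | bold = 4 words.

4


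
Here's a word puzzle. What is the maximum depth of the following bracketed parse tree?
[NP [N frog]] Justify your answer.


Count bracket nesting levels:
'[' at pos 0: depth = 1
'[' at pos 4: depth = 2
Maximum depth reached: 2

2


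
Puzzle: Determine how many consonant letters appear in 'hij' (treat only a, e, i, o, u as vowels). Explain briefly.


Consonants in 'hij': h, j = 2 consonants.

2


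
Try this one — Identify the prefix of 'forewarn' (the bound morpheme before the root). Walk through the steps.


The word 'forewarn' = 'fore' (prefix) + 'warn' (root). The prefix is 'fore'.

fore
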